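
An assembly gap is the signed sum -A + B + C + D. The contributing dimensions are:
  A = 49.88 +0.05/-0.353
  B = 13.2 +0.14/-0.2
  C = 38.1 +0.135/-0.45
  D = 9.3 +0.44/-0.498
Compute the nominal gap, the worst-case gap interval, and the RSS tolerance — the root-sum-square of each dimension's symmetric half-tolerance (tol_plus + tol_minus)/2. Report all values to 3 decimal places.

Stack each dimension's contribution:
  -A: nom -49.880 → Σnom=-49.880; wc +0.353/-0.050 → slack +0.353/-0.050; half-tol=0.201, Σhalf²=0.040602
  +B: nom +13.200 → Σnom=-36.680; wc +0.140/-0.200 → slack +0.493/-0.250; half-tol=0.170, Σhalf²=0.069502
  +C: nom +38.100 → Σnom=1.420; wc +0.135/-0.450 → slack +0.628/-0.700; half-tol=0.292, Σhalf²=0.155058
  +D: nom +9.300 → Σnom=10.720; wc +0.440/-0.498 → slack +1.068/-1.198; half-tol=0.469, Σhalf²=0.375019
Nominal = 10.720. Worst-case = [10.720 - 1.198, 10.720 + 1.068] = [9.522, 11.788]. RSS = √0.375019 = 0.612.

nominal=10.720 wc=[9.522,11.788] rss=0.612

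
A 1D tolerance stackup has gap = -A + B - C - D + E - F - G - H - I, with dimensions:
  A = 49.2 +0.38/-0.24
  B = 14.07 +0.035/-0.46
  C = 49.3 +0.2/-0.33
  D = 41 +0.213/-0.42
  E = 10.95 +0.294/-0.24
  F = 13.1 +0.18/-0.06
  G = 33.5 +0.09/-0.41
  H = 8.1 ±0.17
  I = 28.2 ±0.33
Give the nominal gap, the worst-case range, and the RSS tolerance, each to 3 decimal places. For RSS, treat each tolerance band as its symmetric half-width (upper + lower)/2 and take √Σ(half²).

nominal=-197.380 wc=[-199.643,-195.091] rss=0.783

Stack each dimension's contribution:
  -A: nom -49.200 → Σnom=-49.200; wc +0.240/-0.380 → slack +0.240/-0.380; half-tol=0.310, Σhalf²=0.096100
  +B: nom +14.070 → Σnom=-35.130; wc +0.035/-0.460 → slack +0.275/-0.840; half-tol=0.247, Σhalf²=0.157356
  -C: nom -49.300 → Σnom=-84.430; wc +0.330/-0.200 → slack +0.605/-1.040; half-tol=0.265, Σhalf²=0.227581
  -D: nom -41.000 → Σnom=-125.430; wc +0.420/-0.213 → slack +1.025/-1.253; half-tol=0.317, Σhalf²=0.327754
  +E: nom +10.950 → Σnom=-114.480; wc +0.294/-0.240 → slack +1.319/-1.493; half-tol=0.267, Σhalf²=0.399043
  -F: nom -13.100 → Σnom=-127.580; wc +0.060/-0.180 → slack +1.379/-1.673; half-tol=0.120, Σhalf²=0.413443
  -G: nom -33.500 → Σnom=-161.080; wc +0.410/-0.090 → slack +1.789/-1.763; half-tol=0.250, Σhalf²=0.475943
  -H: nom -8.100 → Σnom=-169.180; wc +0.170/-0.170 → slack +1.959/-1.933; half-tol=0.170, Σhalf²=0.504843
  -I: nom -28.200 → Σnom=-197.380; wc +0.330/-0.330 → slack +2.289/-2.263; half-tol=0.330, Σhalf²=0.613743
Nominal = -197.380. Worst-case = [-197.380 - 2.263, -197.380 + 2.289] = [-199.643, -195.091]. RSS = √0.613743 = 0.783.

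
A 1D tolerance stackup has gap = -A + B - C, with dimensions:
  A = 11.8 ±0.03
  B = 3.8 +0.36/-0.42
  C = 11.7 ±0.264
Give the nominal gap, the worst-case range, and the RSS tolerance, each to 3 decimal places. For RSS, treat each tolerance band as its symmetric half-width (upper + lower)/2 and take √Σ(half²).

nominal=-19.700 wc=[-20.414,-19.046] rss=0.472

Stack each dimension's contribution:
  -A: nom -11.800 → Σnom=-11.800; wc +0.030/-0.030 → slack +0.030/-0.030; half-tol=0.030, Σhalf²=0.000900
  +B: nom +3.800 → Σnom=-8.000; wc +0.360/-0.420 → slack +0.390/-0.450; half-tol=0.390, Σhalf²=0.153000
  -C: nom -11.700 → Σnom=-19.700; wc +0.264/-0.264 → slack +0.654/-0.714; half-tol=0.264, Σhalf²=0.222696
Nominal = -19.700. Worst-case = [-19.700 - 0.714, -19.700 + 0.654] = [-20.414, -19.046]. RSS = √0.222696 = 0.472.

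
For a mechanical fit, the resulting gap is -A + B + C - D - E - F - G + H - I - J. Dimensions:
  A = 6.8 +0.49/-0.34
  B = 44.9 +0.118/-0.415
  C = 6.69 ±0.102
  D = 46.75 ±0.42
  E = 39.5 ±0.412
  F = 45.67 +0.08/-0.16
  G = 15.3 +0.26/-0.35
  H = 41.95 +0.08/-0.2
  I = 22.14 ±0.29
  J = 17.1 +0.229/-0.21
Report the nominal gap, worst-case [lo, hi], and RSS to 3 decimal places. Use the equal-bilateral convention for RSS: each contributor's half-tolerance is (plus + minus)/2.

Stack each dimension's contribution:
  -A: nom -6.800 → Σnom=-6.800; wc +0.340/-0.490 → slack +0.340/-0.490; half-tol=0.415, Σhalf²=0.172225
  +B: nom +44.900 → Σnom=38.100; wc +0.118/-0.415 → slack +0.458/-0.905; half-tol=0.266, Σhalf²=0.243247
  +C: nom +6.690 → Σnom=44.790; wc +0.102/-0.102 → slack +0.560/-1.007; half-tol=0.102, Σhalf²=0.253651
  -D: nom -46.750 → Σnom=-1.960; wc +0.420/-0.420 → slack +0.980/-1.427; half-tol=0.420, Σhalf²=0.430051
  -E: nom -39.500 → Σnom=-41.460; wc +0.412/-0.412 → slack +1.392/-1.839; half-tol=0.412, Σhalf²=0.599795
  -F: nom -45.670 → Σnom=-87.130; wc +0.160/-0.080 → slack +1.552/-1.919; half-tol=0.120, Σhalf²=0.614195
  -G: nom -15.300 → Σnom=-102.430; wc +0.350/-0.260 → slack +1.902/-2.179; half-tol=0.305, Σhalf²=0.707220
  +H: nom +41.950 → Σnom=-60.480; wc +0.080/-0.200 → slack +1.982/-2.379; half-tol=0.140, Σhalf²=0.726820
  -I: nom -22.140 → Σnom=-82.620; wc +0.290/-0.290 → slack +2.272/-2.669; half-tol=0.290, Σhalf²=0.810920
  -J: nom -17.100 → Σnom=-99.720; wc +0.210/-0.229 → slack +2.482/-2.898; half-tol=0.220, Σhalf²=0.859100
Nominal = -99.720. Worst-case = [-99.720 - 2.898, -99.720 + 2.482] = [-102.618, -97.238]. RSS = √0.859100 = 0.927.

nominal=-99.720 wc=[-102.618,-97.238] rss=0.927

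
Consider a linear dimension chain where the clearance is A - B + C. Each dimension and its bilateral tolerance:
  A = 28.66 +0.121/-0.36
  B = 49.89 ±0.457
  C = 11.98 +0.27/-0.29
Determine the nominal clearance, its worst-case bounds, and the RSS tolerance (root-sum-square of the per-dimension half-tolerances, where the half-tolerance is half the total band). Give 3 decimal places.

nominal=-9.250 wc=[-10.357,-8.402] rss=0.587

Stack each dimension's contribution:
  +A: nom +28.660 → Σnom=28.660; wc +0.121/-0.360 → slack +0.121/-0.360; half-tol=0.240, Σhalf²=0.057840
  -B: nom -49.890 → Σnom=-21.230; wc +0.457/-0.457 → slack +0.578/-0.817; half-tol=0.457, Σhalf²=0.266689
  +C: nom +11.980 → Σnom=-9.250; wc +0.270/-0.290 → slack +0.848/-1.107; half-tol=0.280, Σhalf²=0.345089
Nominal = -9.250. Worst-case = [-9.250 - 1.107, -9.250 + 0.848] = [-10.357, -8.402]. RSS = √0.345089 = 0.587.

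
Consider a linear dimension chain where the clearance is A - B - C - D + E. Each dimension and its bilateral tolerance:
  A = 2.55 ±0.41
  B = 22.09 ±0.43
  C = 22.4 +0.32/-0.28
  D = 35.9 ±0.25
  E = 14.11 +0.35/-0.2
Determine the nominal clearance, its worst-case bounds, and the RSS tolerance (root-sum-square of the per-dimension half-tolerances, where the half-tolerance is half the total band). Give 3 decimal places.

Stack each dimension's contribution:
  +A: nom +2.550 → Σnom=2.550; wc +0.410/-0.410 → slack +0.410/-0.410; half-tol=0.410, Σhalf²=0.168100
  -B: nom -22.090 → Σnom=-19.540; wc +0.430/-0.430 → slack +0.840/-0.840; half-tol=0.430, Σhalf²=0.353000
  -C: nom -22.400 → Σnom=-41.940; wc +0.280/-0.320 → slack +1.120/-1.160; half-tol=0.300, Σhalf²=0.443000
  -D: nom -35.900 → Σnom=-77.840; wc +0.250/-0.250 → slack +1.370/-1.410; half-tol=0.250, Σhalf²=0.505500
  +E: nom +14.110 → Σnom=-63.730; wc +0.350/-0.200 → slack +1.720/-1.610; half-tol=0.275, Σhalf²=0.581125
Nominal = -63.730. Worst-case = [-63.730 - 1.610, -63.730 + 1.720] = [-65.340, -62.010]. RSS = √0.581125 = 0.762.

nominal=-63.730 wc=[-65.340,-62.010] rss=0.762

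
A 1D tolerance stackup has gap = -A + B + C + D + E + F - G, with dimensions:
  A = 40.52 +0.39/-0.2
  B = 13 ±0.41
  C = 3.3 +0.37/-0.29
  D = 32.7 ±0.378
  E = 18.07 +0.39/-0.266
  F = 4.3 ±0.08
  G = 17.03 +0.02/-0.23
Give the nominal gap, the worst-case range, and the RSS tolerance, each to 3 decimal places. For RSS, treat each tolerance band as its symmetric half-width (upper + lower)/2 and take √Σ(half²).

nominal=13.820 wc=[11.986,15.878] rss=0.798

Stack each dimension's contribution:
  -A: nom -40.520 → Σnom=-40.520; wc +0.200/-0.390 → slack +0.200/-0.390; half-tol=0.295, Σhalf²=0.087025
  +B: nom +13.000 → Σnom=-27.520; wc +0.410/-0.410 → slack +0.610/-0.800; half-tol=0.410, Σhalf²=0.255125
  +C: nom +3.300 → Σnom=-24.220; wc +0.370/-0.290 → slack +0.980/-1.090; half-tol=0.330, Σhalf²=0.364025
  +D: nom +32.700 → Σnom=8.480; wc +0.378/-0.378 → slack +1.358/-1.468; half-tol=0.378, Σhalf²=0.506909
  +E: nom +18.070 → Σnom=26.550; wc +0.390/-0.266 → slack +1.748/-1.734; half-tol=0.328, Σhalf²=0.614493
  +F: nom +4.300 → Σnom=30.850; wc +0.080/-0.080 → slack +1.828/-1.814; half-tol=0.080, Σhalf²=0.620893
  -G: nom -17.030 → Σnom=13.820; wc +0.230/-0.020 → slack +2.058/-1.834; half-tol=0.125, Σhalf²=0.636518
Nominal = 13.820. Worst-case = [13.820 - 1.834, 13.820 + 2.058] = [11.986, 15.878]. RSS = √0.636518 = 0.798.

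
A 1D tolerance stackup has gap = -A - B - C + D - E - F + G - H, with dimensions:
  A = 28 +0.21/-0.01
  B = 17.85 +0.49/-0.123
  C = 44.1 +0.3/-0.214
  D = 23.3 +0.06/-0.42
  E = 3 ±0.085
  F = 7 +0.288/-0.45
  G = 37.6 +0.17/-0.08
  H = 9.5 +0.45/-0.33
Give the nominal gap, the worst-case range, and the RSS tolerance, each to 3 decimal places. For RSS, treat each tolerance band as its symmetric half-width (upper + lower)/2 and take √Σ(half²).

nominal=-48.550 wc=[-50.873,-47.108] rss=0.735

Stack each dimension's contribution:
  -A: nom -28.000 → Σnom=-28.000; wc +0.010/-0.210 → slack +0.010/-0.210; half-tol=0.110, Σhalf²=0.012100
  -B: nom -17.850 → Σnom=-45.850; wc +0.123/-0.490 → slack +0.133/-0.700; half-tol=0.306, Σhalf²=0.106042
  -C: nom -44.100 → Σnom=-89.950; wc +0.214/-0.300 → slack +0.347/-1.000; half-tol=0.257, Σhalf²=0.172091
  +D: nom +23.300 → Σnom=-66.650; wc +0.060/-0.420 → slack +0.407/-1.420; half-tol=0.240, Σhalf²=0.229691
  -E: nom -3.000 → Σnom=-69.650; wc +0.085/-0.085 → slack +0.492/-1.505; half-tol=0.085, Σhalf²=0.236916
  -F: nom -7.000 → Σnom=-76.650; wc +0.450/-0.288 → slack +0.942/-1.793; half-tol=0.369, Σhalf²=0.373077
  +G: nom +37.600 → Σnom=-39.050; wc +0.170/-0.080 → slack +1.112/-1.873; half-tol=0.125, Σhalf²=0.388702
  -H: nom -9.500 → Σnom=-48.550; wc +0.330/-0.450 → slack +1.442/-2.323; half-tol=0.390, Σhalf²=0.540802
Nominal = -48.550. Worst-case = [-48.550 - 2.323, -48.550 + 1.442] = [-50.873, -47.108]. RSS = √0.540802 = 0.735.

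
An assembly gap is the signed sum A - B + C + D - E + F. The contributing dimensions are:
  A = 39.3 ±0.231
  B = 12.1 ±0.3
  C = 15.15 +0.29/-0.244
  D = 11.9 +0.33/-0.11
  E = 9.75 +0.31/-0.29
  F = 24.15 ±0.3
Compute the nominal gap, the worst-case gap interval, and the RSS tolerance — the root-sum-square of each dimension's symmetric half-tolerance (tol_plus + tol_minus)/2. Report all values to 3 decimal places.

Stack each dimension's contribution:
  +A: nom +39.300 → Σnom=39.300; wc +0.231/-0.231 → slack +0.231/-0.231; half-tol=0.231, Σhalf²=0.053361
  -B: nom -12.100 → Σnom=27.200; wc +0.300/-0.300 → slack +0.531/-0.531; half-tol=0.300, Σhalf²=0.143361
  +C: nom +15.150 → Σnom=42.350; wc +0.290/-0.244 → slack +0.821/-0.775; half-tol=0.267, Σhalf²=0.214650
  +D: nom +11.900 → Σnom=54.250; wc +0.330/-0.110 → slack +1.151/-0.885; half-tol=0.220, Σhalf²=0.263050
  -E: nom -9.750 → Σnom=44.500; wc +0.290/-0.310 → slack +1.441/-1.195; half-tol=0.300, Σhalf²=0.353050
  +F: nom +24.150 → Σnom=68.650; wc +0.300/-0.300 → slack +1.741/-1.495; half-tol=0.300, Σhalf²=0.443050
Nominal = 68.650. Worst-case = [68.650 - 1.495, 68.650 + 1.741] = [67.155, 70.391]. RSS = √0.443050 = 0.666.

nominal=68.650 wc=[67.155,70.391] rss=0.666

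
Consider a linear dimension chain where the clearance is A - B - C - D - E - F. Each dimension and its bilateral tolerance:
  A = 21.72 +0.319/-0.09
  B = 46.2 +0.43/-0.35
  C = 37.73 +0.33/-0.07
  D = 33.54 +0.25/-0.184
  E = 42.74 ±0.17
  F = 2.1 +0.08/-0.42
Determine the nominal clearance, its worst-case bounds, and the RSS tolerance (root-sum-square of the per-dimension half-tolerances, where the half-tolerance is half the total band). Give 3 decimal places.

Stack each dimension's contribution:
  +A: nom +21.720 → Σnom=21.720; wc +0.319/-0.090 → slack +0.319/-0.090; half-tol=0.205, Σhalf²=0.041820
  -B: nom -46.200 → Σnom=-24.480; wc +0.350/-0.430 → slack +0.669/-0.520; half-tol=0.390, Σhalf²=0.193920
  -C: nom -37.730 → Σnom=-62.210; wc +0.070/-0.330 → slack +0.739/-0.850; half-tol=0.200, Σhalf²=0.233920
  -D: nom -33.540 → Σnom=-95.750; wc +0.184/-0.250 → slack +0.923/-1.100; half-tol=0.217, Σhalf²=0.281009
  -E: nom -42.740 → Σnom=-138.490; wc +0.170/-0.170 → slack +1.093/-1.270; half-tol=0.170, Σhalf²=0.309909
  -F: nom -2.100 → Σnom=-140.590; wc +0.420/-0.080 → slack +1.513/-1.350; half-tol=0.250, Σhalf²=0.372409
Nominal = -140.590. Worst-case = [-140.590 - 1.350, -140.590 + 1.513] = [-141.940, -139.077]. RSS = √0.372409 = 0.610.

nominal=-140.590 wc=[-141.940,-139.077] rss=0.610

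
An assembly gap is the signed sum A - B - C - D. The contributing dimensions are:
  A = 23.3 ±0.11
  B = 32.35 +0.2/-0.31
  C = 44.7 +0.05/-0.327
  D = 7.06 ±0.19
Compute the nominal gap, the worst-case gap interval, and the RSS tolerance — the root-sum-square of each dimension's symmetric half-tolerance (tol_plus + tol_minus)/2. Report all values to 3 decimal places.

nominal=-60.810 wc=[-61.360,-59.873] rss=0.386

Stack each dimension's contribution:
  +A: nom +23.300 → Σnom=23.300; wc +0.110/-0.110 → slack +0.110/-0.110; half-tol=0.110, Σhalf²=0.012100
  -B: nom -32.350 → Σnom=-9.050; wc +0.310/-0.200 → slack +0.420/-0.310; half-tol=0.255, Σhalf²=0.077125
  -C: nom -44.700 → Σnom=-53.750; wc +0.327/-0.050 → slack +0.747/-0.360; half-tol=0.189, Σhalf²=0.112657
  -D: nom -7.060 → Σnom=-60.810; wc +0.190/-0.190 → slack +0.937/-0.550; half-tol=0.190, Σhalf²=0.148757
Nominal = -60.810. Worst-case = [-60.810 - 0.550, -60.810 + 0.937] = [-61.360, -59.873]. RSS = √0.148757 = 0.386.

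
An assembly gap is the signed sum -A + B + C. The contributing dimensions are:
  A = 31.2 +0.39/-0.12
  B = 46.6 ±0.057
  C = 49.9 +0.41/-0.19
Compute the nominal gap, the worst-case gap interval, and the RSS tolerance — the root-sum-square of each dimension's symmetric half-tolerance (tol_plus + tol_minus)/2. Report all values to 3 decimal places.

nominal=65.300 wc=[64.663,65.887] rss=0.398

Stack each dimension's contribution:
  -A: nom -31.200 → Σnom=-31.200; wc +0.120/-0.390 → slack +0.120/-0.390; half-tol=0.255, Σhalf²=0.065025
  +B: nom +46.600 → Σnom=15.400; wc +0.057/-0.057 → slack +0.177/-0.447; half-tol=0.057, Σhalf²=0.068274
  +C: nom +49.900 → Σnom=65.300; wc +0.410/-0.190 → slack +0.587/-0.637; half-tol=0.300, Σhalf²=0.158274
Nominal = 65.300. Worst-case = [65.300 - 0.637, 65.300 + 0.587] = [64.663, 65.887]. RSS = √0.158274 = 0.398.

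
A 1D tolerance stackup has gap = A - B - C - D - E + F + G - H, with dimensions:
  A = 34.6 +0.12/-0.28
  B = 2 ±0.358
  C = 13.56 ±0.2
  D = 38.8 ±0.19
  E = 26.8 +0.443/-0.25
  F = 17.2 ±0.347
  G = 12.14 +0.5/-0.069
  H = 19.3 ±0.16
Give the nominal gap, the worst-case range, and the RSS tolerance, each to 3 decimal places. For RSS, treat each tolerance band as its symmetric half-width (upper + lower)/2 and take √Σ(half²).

nominal=-36.520 wc=[-38.567,-34.395] rss=0.769

Stack each dimension's contribution:
  +A: nom +34.600 → Σnom=34.600; wc +0.120/-0.280 → slack +0.120/-0.280; half-tol=0.200, Σhalf²=0.040000
  -B: nom -2.000 → Σnom=32.600; wc +0.358/-0.358 → slack +0.478/-0.638; half-tol=0.358, Σhalf²=0.168164
  -C: nom -13.560 → Σnom=19.040; wc +0.200/-0.200 → slack +0.678/-0.838; half-tol=0.200, Σhalf²=0.208164
  -D: nom -38.800 → Σnom=-19.760; wc +0.190/-0.190 → slack +0.868/-1.028; half-tol=0.190, Σhalf²=0.244264
  -E: nom -26.800 → Σnom=-46.560; wc +0.250/-0.443 → slack +1.118/-1.471; half-tol=0.347, Σhalf²=0.364326
  +F: nom +17.200 → Σnom=-29.360; wc +0.347/-0.347 → slack +1.465/-1.818; half-tol=0.347, Σhalf²=0.484735
  +G: nom +12.140 → Σnom=-17.220; wc +0.500/-0.069 → slack +1.965/-1.887; half-tol=0.284, Σhalf²=0.565675
  -H: nom -19.300 → Σnom=-36.520; wc +0.160/-0.160 → slack +2.125/-2.047; half-tol=0.160, Σhalf²=0.591275
Nominal = -36.520. Worst-case = [-36.520 - 2.047, -36.520 + 2.125] = [-38.567, -34.395]. RSS = √0.591275 = 0.769.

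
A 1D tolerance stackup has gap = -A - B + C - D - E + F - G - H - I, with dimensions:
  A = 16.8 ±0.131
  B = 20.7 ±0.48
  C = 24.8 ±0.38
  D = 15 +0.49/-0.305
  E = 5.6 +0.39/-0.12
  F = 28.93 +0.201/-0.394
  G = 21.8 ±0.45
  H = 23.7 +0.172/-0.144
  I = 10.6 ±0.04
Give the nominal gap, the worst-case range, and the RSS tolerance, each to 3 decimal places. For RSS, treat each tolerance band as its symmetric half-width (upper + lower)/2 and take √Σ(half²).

nominal=-60.470 wc=[-63.397,-58.219] rss=0.966

Stack each dimension's contribution:
  -A: nom -16.800 → Σnom=-16.800; wc +0.131/-0.131 → slack +0.131/-0.131; half-tol=0.131, Σhalf²=0.017161
  -B: nom -20.700 → Σnom=-37.500; wc +0.480/-0.480 → slack +0.611/-0.611; half-tol=0.480, Σhalf²=0.247561
  +C: nom +24.800 → Σnom=-12.700; wc +0.380/-0.380 → slack +0.991/-0.991; half-tol=0.380, Σhalf²=0.391961
  -D: nom -15.000 → Σnom=-27.700; wc +0.305/-0.490 → slack +1.296/-1.481; half-tol=0.397, Σhalf²=0.549967
  -E: nom -5.600 → Σnom=-33.300; wc +0.120/-0.390 → slack +1.416/-1.871; half-tol=0.255, Σhalf²=0.614992
  +F: nom +28.930 → Σnom=-4.370; wc +0.201/-0.394 → slack +1.617/-2.265; half-tol=0.297, Σhalf²=0.703498
  -G: nom -21.800 → Σnom=-26.170; wc +0.450/-0.450 → slack +2.067/-2.715; half-tol=0.450, Σhalf²=0.905998
  -H: nom -23.700 → Σnom=-49.870; wc +0.144/-0.172 → slack +2.211/-2.887; half-tol=0.158, Σhalf²=0.930962
  -I: nom -10.600 → Σnom=-60.470; wc +0.040/-0.040 → slack +2.251/-2.927; half-tol=0.040, Σhalf²=0.932562
Nominal = -60.470. Worst-case = [-60.470 - 2.927, -60.470 + 2.251] = [-63.397, -58.219]. RSS = √0.932562 = 0.966.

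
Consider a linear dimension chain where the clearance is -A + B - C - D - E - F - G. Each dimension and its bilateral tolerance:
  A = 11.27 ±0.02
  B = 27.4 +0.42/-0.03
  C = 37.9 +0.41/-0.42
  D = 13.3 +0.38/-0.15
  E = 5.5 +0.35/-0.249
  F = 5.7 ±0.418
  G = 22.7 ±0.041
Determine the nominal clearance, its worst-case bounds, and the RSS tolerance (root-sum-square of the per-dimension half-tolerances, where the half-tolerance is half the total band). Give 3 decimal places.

Stack each dimension's contribution:
  -A: nom -11.270 → Σnom=-11.270; wc +0.020/-0.020 → slack +0.020/-0.020; half-tol=0.020, Σhalf²=0.000400
  +B: nom +27.400 → Σnom=16.130; wc +0.420/-0.030 → slack +0.440/-0.050; half-tol=0.225, Σhalf²=0.051025
  -C: nom -37.900 → Σnom=-21.770; wc +0.420/-0.410 → slack +0.860/-0.460; half-tol=0.415, Σhalf²=0.223250
  -D: nom -13.300 → Σnom=-35.070; wc +0.150/-0.380 → slack +1.010/-0.840; half-tol=0.265, Σhalf²=0.293475
  -E: nom -5.500 → Σnom=-40.570; wc +0.249/-0.350 → slack +1.259/-1.190; half-tol=0.299, Σhalf²=0.383175
  -F: nom -5.700 → Σnom=-46.270; wc +0.418/-0.418 → slack +1.677/-1.608; half-tol=0.418, Σhalf²=0.557899
  -G: nom -22.700 → Σnom=-68.970; wc +0.041/-0.041 → slack +1.718/-1.649; half-tol=0.041, Σhalf²=0.559580
Nominal = -68.970. Worst-case = [-68.970 - 1.649, -68.970 + 1.718] = [-70.619, -67.252]. RSS = √0.559580 = 0.748.

nominal=-68.970 wc=[-70.619,-67.252] rss=0.748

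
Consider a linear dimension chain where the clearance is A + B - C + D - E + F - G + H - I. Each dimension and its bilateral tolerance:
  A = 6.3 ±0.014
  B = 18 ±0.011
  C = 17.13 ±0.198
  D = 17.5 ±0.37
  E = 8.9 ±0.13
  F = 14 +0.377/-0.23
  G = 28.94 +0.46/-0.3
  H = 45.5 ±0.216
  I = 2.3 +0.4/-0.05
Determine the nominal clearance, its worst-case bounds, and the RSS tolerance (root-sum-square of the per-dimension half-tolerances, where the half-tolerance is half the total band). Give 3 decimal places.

Stack each dimension's contribution:
  +A: nom +6.300 → Σnom=6.300; wc +0.014/-0.014 → slack +0.014/-0.014; half-tol=0.014, Σhalf²=0.000196
  +B: nom +18.000 → Σnom=24.300; wc +0.011/-0.011 → slack +0.025/-0.025; half-tol=0.011, Σhalf²=0.000317
  -C: nom -17.130 → Σnom=7.170; wc +0.198/-0.198 → slack +0.223/-0.223; half-tol=0.198, Σhalf²=0.039521
  +D: nom +17.500 → Σnom=24.670; wc +0.370/-0.370 → slack +0.593/-0.593; half-tol=0.370, Σhalf²=0.176421
  -E: nom -8.900 → Σnom=15.770; wc +0.130/-0.130 → slack +0.723/-0.723; half-tol=0.130, Σhalf²=0.193321
  +F: nom +14.000 → Σnom=29.770; wc +0.377/-0.230 → slack +1.100/-0.953; half-tol=0.303, Σhalf²=0.285433
  -G: nom -28.940 → Σnom=0.830; wc +0.300/-0.460 → slack +1.400/-1.413; half-tol=0.380, Σhalf²=0.429833
  +H: nom +45.500 → Σnom=46.330; wc +0.216/-0.216 → slack +1.616/-1.629; half-tol=0.216, Σhalf²=0.476489
  -I: nom -2.300 → Σnom=44.030; wc +0.050/-0.400 → slack +1.666/-2.029; half-tol=0.225, Σhalf²=0.527114
Nominal = 44.030. Worst-case = [44.030 - 2.029, 44.030 + 1.666] = [42.001, 45.696]. RSS = √0.527114 = 0.726.

nominal=44.030 wc=[42.001,45.696] rss=0.726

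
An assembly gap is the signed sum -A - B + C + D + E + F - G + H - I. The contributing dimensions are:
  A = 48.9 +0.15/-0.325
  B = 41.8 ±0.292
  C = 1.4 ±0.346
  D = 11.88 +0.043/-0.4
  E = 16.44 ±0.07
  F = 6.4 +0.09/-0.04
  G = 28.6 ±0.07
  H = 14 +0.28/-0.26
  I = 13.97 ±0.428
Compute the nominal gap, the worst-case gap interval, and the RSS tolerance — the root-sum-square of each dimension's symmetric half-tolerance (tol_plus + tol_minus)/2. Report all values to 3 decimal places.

Stack each dimension's contribution:
  -A: nom -48.900 → Σnom=-48.900; wc +0.325/-0.150 → slack +0.325/-0.150; half-tol=0.237, Σhalf²=0.056406
  -B: nom -41.800 → Σnom=-90.700; wc +0.292/-0.292 → slack +0.617/-0.442; half-tol=0.292, Σhalf²=0.141670
  +C: nom +1.400 → Σnom=-89.300; wc +0.346/-0.346 → slack +0.963/-0.788; half-tol=0.346, Σhalf²=0.261386
  +D: nom +11.880 → Σnom=-77.420; wc +0.043/-0.400 → slack +1.006/-1.188; half-tol=0.222, Σhalf²=0.310449
  +E: nom +16.440 → Σnom=-60.980; wc +0.070/-0.070 → slack +1.076/-1.258; half-tol=0.070, Σhalf²=0.315349
  +F: nom +6.400 → Σnom=-54.580; wc +0.090/-0.040 → slack +1.166/-1.298; half-tol=0.065, Σhalf²=0.319574
  -G: nom -28.600 → Σnom=-83.180; wc +0.070/-0.070 → slack +1.236/-1.368; half-tol=0.070, Σhalf²=0.324474
  +H: nom +14.000 → Σnom=-69.180; wc +0.280/-0.260 → slack +1.516/-1.628; half-tol=0.270, Σhalf²=0.397374
  -I: nom -13.970 → Σnom=-83.150; wc +0.428/-0.428 → slack +1.944/-2.056; half-tol=0.428, Σhalf²=0.580558
Nominal = -83.150. Worst-case = [-83.150 - 2.056, -83.150 + 1.944] = [-85.206, -81.206]. RSS = √0.580558 = 0.762.

nominal=-83.150 wc=[-85.206,-81.206] rss=0.762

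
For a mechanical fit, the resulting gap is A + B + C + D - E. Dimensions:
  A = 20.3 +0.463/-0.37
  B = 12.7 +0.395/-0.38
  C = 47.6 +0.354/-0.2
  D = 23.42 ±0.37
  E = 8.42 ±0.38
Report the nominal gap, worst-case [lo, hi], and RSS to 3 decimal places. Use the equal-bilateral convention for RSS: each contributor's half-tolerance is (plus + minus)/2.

Stack each dimension's contribution:
  +A: nom +20.300 → Σnom=20.300; wc +0.463/-0.370 → slack +0.463/-0.370; half-tol=0.416, Σhalf²=0.173472
  +B: nom +12.700 → Σnom=33.000; wc +0.395/-0.380 → slack +0.858/-0.750; half-tol=0.388, Σhalf²=0.323628
  +C: nom +47.600 → Σnom=80.600; wc +0.354/-0.200 → slack +1.212/-0.950; half-tol=0.277, Σhalf²=0.400358
  +D: nom +23.420 → Σnom=104.020; wc +0.370/-0.370 → slack +1.582/-1.320; half-tol=0.370, Σhalf²=0.537258
  -E: nom -8.420 → Σnom=95.600; wc +0.380/-0.380 → slack +1.962/-1.700; half-tol=0.380, Σhalf²=0.681658
Nominal = 95.600. Worst-case = [95.600 - 1.700, 95.600 + 1.962] = [93.900, 97.562]. RSS = √0.681658 = 0.826.

nominal=95.600 wc=[93.900,97.562] rss=0.826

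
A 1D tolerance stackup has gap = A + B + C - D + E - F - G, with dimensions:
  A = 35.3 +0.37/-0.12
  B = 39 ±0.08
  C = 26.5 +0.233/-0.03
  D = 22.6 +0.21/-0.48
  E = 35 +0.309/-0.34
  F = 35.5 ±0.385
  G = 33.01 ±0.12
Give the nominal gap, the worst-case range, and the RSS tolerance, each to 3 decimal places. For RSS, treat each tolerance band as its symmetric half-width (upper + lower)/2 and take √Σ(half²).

nominal=44.690 wc=[43.405,46.667] rss=0.686

Stack each dimension's contribution:
  +A: nom +35.300 → Σnom=35.300; wc +0.370/-0.120 → slack +0.370/-0.120; half-tol=0.245, Σhalf²=0.060025
  +B: nom +39.000 → Σnom=74.300; wc +0.080/-0.080 → slack +0.450/-0.200; half-tol=0.080, Σhalf²=0.066425
  +C: nom +26.500 → Σnom=100.800; wc +0.233/-0.030 → slack +0.683/-0.230; half-tol=0.132, Σhalf²=0.083717
  -D: nom -22.600 → Σnom=78.200; wc +0.480/-0.210 → slack +1.163/-0.440; half-tol=0.345, Σhalf²=0.202742
  +E: nom +35.000 → Σnom=113.200; wc +0.309/-0.340 → slack +1.472/-0.780; half-tol=0.325, Σhalf²=0.308042
  -F: nom -35.500 → Σnom=77.700; wc +0.385/-0.385 → slack +1.857/-1.165; half-tol=0.385, Σhalf²=0.456267
  -G: nom -33.010 → Σnom=44.690; wc +0.120/-0.120 → slack +1.977/-1.285; half-tol=0.120, Σhalf²=0.470668
Nominal = 44.690. Worst-case = [44.690 - 1.285, 44.690 + 1.977] = [43.405, 46.667]. RSS = √0.470668 = 0.686.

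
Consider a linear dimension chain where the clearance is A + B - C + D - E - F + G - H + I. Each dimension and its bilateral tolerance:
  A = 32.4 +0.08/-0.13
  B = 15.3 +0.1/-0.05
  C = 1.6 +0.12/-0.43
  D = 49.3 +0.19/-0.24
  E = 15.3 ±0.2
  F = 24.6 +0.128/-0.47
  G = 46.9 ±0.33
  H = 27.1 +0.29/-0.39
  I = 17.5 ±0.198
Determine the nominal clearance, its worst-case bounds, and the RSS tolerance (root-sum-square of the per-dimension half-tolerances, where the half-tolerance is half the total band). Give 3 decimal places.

Stack each dimension's contribution:
  +A: nom +32.400 → Σnom=32.400; wc +0.080/-0.130 → slack +0.080/-0.130; half-tol=0.105, Σhalf²=0.011025
  +B: nom +15.300 → Σnom=47.700; wc +0.100/-0.050 → slack +0.180/-0.180; half-tol=0.075, Σhalf²=0.016650
  -C: nom -1.600 → Σnom=46.100; wc +0.430/-0.120 → slack +0.610/-0.300; half-tol=0.275, Σhalf²=0.092275
  +D: nom +49.300 → Σnom=95.400; wc +0.190/-0.240 → slack +0.800/-0.540; half-tol=0.215, Σhalf²=0.138500
  -E: nom -15.300 → Σnom=80.100; wc +0.200/-0.200 → slack +1.000/-0.740; half-tol=0.200, Σhalf²=0.178500
  -F: nom -24.600 → Σnom=55.500; wc +0.470/-0.128 → slack +1.470/-0.868; half-tol=0.299, Σhalf²=0.267901
  +G: nom +46.900 → Σnom=102.400; wc +0.330/-0.330 → slack +1.800/-1.198; half-tol=0.330, Σhalf²=0.376801
  -H: nom -27.100 → Σnom=75.300; wc +0.390/-0.290 → slack +2.190/-1.488; half-tol=0.340, Σhalf²=0.492401
  +I: nom +17.500 → Σnom=92.800; wc +0.198/-0.198 → slack +2.388/-1.686; half-tol=0.198, Σhalf²=0.531605
Nominal = 92.800. Worst-case = [92.800 - 1.686, 92.800 + 2.388] = [91.114, 95.188]. RSS = √0.531605 = 0.729.

nominal=92.800 wc=[91.114,95.188] rss=0.729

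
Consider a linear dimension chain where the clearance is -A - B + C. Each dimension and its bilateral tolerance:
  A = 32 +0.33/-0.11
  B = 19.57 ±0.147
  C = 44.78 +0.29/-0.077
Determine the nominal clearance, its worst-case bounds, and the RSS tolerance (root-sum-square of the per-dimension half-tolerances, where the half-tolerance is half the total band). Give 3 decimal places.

nominal=-6.790 wc=[-7.344,-6.243] rss=0.322

Stack each dimension's contribution:
  -A: nom -32.000 → Σnom=-32.000; wc +0.110/-0.330 → slack +0.110/-0.330; half-tol=0.220, Σhalf²=0.048400
  -B: nom -19.570 → Σnom=-51.570; wc +0.147/-0.147 → slack +0.257/-0.477; half-tol=0.147, Σhalf²=0.070009
  +C: nom +44.780 → Σnom=-6.790; wc +0.290/-0.077 → slack +0.547/-0.554; half-tol=0.183, Σhalf²=0.103681
Nominal = -6.790. Worst-case = [-6.790 - 0.554, -6.790 + 0.547] = [-7.344, -6.243]. RSS = √0.103681 = 0.322.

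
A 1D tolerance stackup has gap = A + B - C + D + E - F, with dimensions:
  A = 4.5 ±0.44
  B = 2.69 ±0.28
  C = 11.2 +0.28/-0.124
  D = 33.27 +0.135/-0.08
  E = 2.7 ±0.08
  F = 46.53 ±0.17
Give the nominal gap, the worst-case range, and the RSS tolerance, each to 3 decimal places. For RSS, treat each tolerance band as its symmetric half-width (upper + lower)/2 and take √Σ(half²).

nominal=-14.570 wc=[-15.900,-13.341] rss=0.600

Stack each dimension's contribution:
  +A: nom +4.500 → Σnom=4.500; wc +0.440/-0.440 → slack +0.440/-0.440; half-tol=0.440, Σhalf²=0.193600
  +B: nom +2.690 → Σnom=7.190; wc +0.280/-0.280 → slack +0.720/-0.720; half-tol=0.280, Σhalf²=0.272000
  -C: nom -11.200 → Σnom=-4.010; wc +0.124/-0.280 → slack +0.844/-1.000; half-tol=0.202, Σhalf²=0.312804
  +D: nom +33.270 → Σnom=29.260; wc +0.135/-0.080 → slack +0.979/-1.080; half-tol=0.108, Σhalf²=0.324360
  +E: nom +2.700 → Σnom=31.960; wc +0.080/-0.080 → slack +1.059/-1.160; half-tol=0.080, Σhalf²=0.330760
  -F: nom -46.530 → Σnom=-14.570; wc +0.170/-0.170 → slack +1.229/-1.330; half-tol=0.170, Σhalf²=0.359660
Nominal = -14.570. Worst-case = [-14.570 - 1.330, -14.570 + 1.229] = [-15.900, -13.341]. RSS = √0.359660 = 0.600.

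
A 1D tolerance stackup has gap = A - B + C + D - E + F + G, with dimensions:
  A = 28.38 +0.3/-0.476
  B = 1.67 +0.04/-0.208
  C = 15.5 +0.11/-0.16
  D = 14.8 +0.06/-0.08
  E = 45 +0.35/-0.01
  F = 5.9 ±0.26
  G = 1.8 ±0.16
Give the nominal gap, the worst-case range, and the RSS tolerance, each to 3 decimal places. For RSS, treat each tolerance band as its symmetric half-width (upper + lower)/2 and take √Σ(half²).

Stack each dimension's contribution:
  +A: nom +28.380 → Σnom=28.380; wc +0.300/-0.476 → slack +0.300/-0.476; half-tol=0.388, Σhalf²=0.150544
  -B: nom -1.670 → Σnom=26.710; wc +0.208/-0.040 → slack +0.508/-0.516; half-tol=0.124, Σhalf²=0.165920
  +C: nom +15.500 → Σnom=42.210; wc +0.110/-0.160 → slack +0.618/-0.676; half-tol=0.135, Σhalf²=0.184145
  +D: nom +14.800 → Σnom=57.010; wc +0.060/-0.080 → slack +0.678/-0.756; half-tol=0.070, Σhalf²=0.189045
  -E: nom -45.000 → Σnom=12.010; wc +0.010/-0.350 → slack +0.688/-1.106; half-tol=0.180, Σhalf²=0.221445
  +F: nom +5.900 → Σnom=17.910; wc +0.260/-0.260 → slack +0.948/-1.366; half-tol=0.260, Σhalf²=0.289045
  +G: nom +1.800 → Σnom=19.710; wc +0.160/-0.160 → slack +1.108/-1.526; half-tol=0.160, Σhalf²=0.314645
Nominal = 19.710. Worst-case = [19.710 - 1.526, 19.710 + 1.108] = [18.184, 20.818]. RSS = √0.314645 = 0.561.

nominal=19.710 wc=[18.184,20.818] rss=0.561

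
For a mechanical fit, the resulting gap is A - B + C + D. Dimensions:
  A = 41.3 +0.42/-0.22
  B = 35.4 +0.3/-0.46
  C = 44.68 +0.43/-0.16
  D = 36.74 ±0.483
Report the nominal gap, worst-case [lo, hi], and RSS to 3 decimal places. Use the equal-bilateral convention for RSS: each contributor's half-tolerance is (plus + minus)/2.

nominal=87.320 wc=[86.157,89.113] rss=0.753

Stack each dimension's contribution:
  +A: nom +41.300 → Σnom=41.300; wc +0.420/-0.220 → slack +0.420/-0.220; half-tol=0.320, Σhalf²=0.102400
  -B: nom -35.400 → Σnom=5.900; wc +0.460/-0.300 → slack +0.880/-0.520; half-tol=0.380, Σhalf²=0.246800
  +C: nom +44.680 → Σnom=50.580; wc +0.430/-0.160 → slack +1.310/-0.680; half-tol=0.295, Σhalf²=0.333825
  +D: nom +36.740 → Σnom=87.320; wc +0.483/-0.483 → slack +1.793/-1.163; half-tol=0.483, Σhalf²=0.567114
Nominal = 87.320. Worst-case = [87.320 - 1.163, 87.320 + 1.793] = [86.157, 89.113]. RSS = √0.567114 = 0.753.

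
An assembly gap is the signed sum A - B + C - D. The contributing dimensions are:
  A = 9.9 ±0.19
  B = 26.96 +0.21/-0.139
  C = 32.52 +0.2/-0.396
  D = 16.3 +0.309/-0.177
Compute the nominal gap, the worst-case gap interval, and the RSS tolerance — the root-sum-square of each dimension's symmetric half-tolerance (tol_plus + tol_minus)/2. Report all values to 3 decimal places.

nominal=-0.840 wc=[-1.945,-0.134] rss=0.463

Stack each dimension's contribution:
  +A: nom +9.900 → Σnom=9.900; wc +0.190/-0.190 → slack +0.190/-0.190; half-tol=0.190, Σhalf²=0.036100
  -B: nom -26.960 → Σnom=-17.060; wc +0.139/-0.210 → slack +0.329/-0.400; half-tol=0.174, Σhalf²=0.066550
  +C: nom +32.520 → Σnom=15.460; wc +0.200/-0.396 → slack +0.529/-0.796; half-tol=0.298, Σhalf²=0.155354
  -D: nom -16.300 → Σnom=-0.840; wc +0.177/-0.309 → slack +0.706/-1.105; half-tol=0.243, Σhalf²=0.214403
Nominal = -0.840. Worst-case = [-0.840 - 1.105, -0.840 + 0.706] = [-1.945, -0.134]. RSS = √0.214403 = 0.463.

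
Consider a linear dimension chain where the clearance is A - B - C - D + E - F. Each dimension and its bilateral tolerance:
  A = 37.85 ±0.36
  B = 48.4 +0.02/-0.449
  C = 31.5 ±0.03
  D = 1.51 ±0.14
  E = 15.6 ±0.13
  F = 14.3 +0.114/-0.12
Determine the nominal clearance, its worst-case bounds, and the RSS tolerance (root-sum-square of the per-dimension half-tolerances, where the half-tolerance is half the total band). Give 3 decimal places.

nominal=-42.260 wc=[-43.054,-41.031] rss=0.485

Stack each dimension's contribution:
  +A: nom +37.850 → Σnom=37.850; wc +0.360/-0.360 → slack +0.360/-0.360; half-tol=0.360, Σhalf²=0.129600
  -B: nom -48.400 → Σnom=-10.550; wc +0.449/-0.020 → slack +0.809/-0.380; half-tol=0.235, Σhalf²=0.184590
  -C: nom -31.500 → Σnom=-42.050; wc +0.030/-0.030 → slack +0.839/-0.410; half-tol=0.030, Σhalf²=0.185490
  -D: nom -1.510 → Σnom=-43.560; wc +0.140/-0.140 → slack +0.979/-0.550; half-tol=0.140, Σhalf²=0.205090
  +E: nom +15.600 → Σnom=-27.960; wc +0.130/-0.130 → slack +1.109/-0.680; half-tol=0.130, Σhalf²=0.221990
  -F: nom -14.300 → Σnom=-42.260; wc +0.120/-0.114 → slack +1.229/-0.794; half-tol=0.117, Σhalf²=0.235679
Nominal = -42.260. Worst-case = [-42.260 - 0.794, -42.260 + 1.229] = [-43.054, -41.031]. RSS = √0.235679 = 0.485.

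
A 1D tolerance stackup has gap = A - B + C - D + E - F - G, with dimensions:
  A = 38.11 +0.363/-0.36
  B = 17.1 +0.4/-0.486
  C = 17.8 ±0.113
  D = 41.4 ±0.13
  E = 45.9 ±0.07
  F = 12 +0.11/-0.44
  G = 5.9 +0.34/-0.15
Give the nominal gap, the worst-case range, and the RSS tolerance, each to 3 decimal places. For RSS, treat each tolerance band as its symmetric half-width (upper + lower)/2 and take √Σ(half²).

nominal=25.410 wc=[23.887,27.162] rss=0.705

Stack each dimension's contribution:
  +A: nom +38.110 → Σnom=38.110; wc +0.363/-0.360 → slack +0.363/-0.360; half-tol=0.361, Σhalf²=0.130682
  -B: nom -17.100 → Σnom=21.010; wc +0.486/-0.400 → slack +0.849/-0.760; half-tol=0.443, Σhalf²=0.326931
  +C: nom +17.800 → Σnom=38.810; wc +0.113/-0.113 → slack +0.962/-0.873; half-tol=0.113, Σhalf²=0.339700
  -D: nom -41.400 → Σnom=-2.590; wc +0.130/-0.130 → slack +1.092/-1.003; half-tol=0.130, Σhalf²=0.356600
  +E: nom +45.900 → Σnom=43.310; wc +0.070/-0.070 → slack +1.162/-1.073; half-tol=0.070, Σhalf²=0.361500
  -F: nom -12.000 → Σnom=31.310; wc +0.440/-0.110 → slack +1.602/-1.183; half-tol=0.275, Σhalf²=0.437125
  -G: nom -5.900 → Σnom=25.410; wc +0.150/-0.340 → slack +1.752/-1.523; half-tol=0.245, Σhalf²=0.497150
Nominal = 25.410. Worst-case = [25.410 - 1.523, 25.410 + 1.752] = [23.887, 27.162]. RSS = √0.497150 = 0.705.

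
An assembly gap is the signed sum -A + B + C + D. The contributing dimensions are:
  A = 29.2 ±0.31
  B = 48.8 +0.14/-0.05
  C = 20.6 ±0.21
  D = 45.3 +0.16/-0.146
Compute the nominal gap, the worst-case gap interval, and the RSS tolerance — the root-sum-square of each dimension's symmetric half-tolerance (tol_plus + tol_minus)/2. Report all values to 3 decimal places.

nominal=85.500 wc=[84.784,86.320] rss=0.415

Stack each dimension's contribution:
  -A: nom -29.200 → Σnom=-29.200; wc +0.310/-0.310 → slack +0.310/-0.310; half-tol=0.310, Σhalf²=0.096100
  +B: nom +48.800 → Σnom=19.600; wc +0.140/-0.050 → slack +0.450/-0.360; half-tol=0.095, Σhalf²=0.105125
  +C: nom +20.600 → Σnom=40.200; wc +0.210/-0.210 → slack +0.660/-0.570; half-tol=0.210, Σhalf²=0.149225
  +D: nom +45.300 → Σnom=85.500; wc +0.160/-0.146 → slack +0.820/-0.716; half-tol=0.153, Σhalf²=0.172634
Nominal = 85.500. Worst-case = [85.500 - 0.716, 85.500 + 0.820] = [84.784, 86.320]. RSS = √0.172634 = 0.415.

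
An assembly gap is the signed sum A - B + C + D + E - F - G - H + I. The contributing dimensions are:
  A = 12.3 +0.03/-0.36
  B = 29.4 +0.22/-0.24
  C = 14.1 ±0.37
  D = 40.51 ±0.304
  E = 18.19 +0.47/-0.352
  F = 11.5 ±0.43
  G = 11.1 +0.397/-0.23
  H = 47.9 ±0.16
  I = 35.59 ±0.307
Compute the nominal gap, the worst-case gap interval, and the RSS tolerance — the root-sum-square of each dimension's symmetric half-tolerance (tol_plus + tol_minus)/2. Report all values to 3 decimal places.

Stack each dimension's contribution:
  +A: nom +12.300 → Σnom=12.300; wc +0.030/-0.360 → slack +0.030/-0.360; half-tol=0.195, Σhalf²=0.038025
  -B: nom -29.400 → Σnom=-17.100; wc +0.240/-0.220 → slack +0.270/-0.580; half-tol=0.230, Σhalf²=0.090925
  +C: nom +14.100 → Σnom=-3.000; wc +0.370/-0.370 → slack +0.640/-0.950; half-tol=0.370, Σhalf²=0.227825
  +D: nom +40.510 → Σnom=37.510; wc +0.304/-0.304 → slack +0.944/-1.254; half-tol=0.304, Σhalf²=0.320241
  +E: nom +18.190 → Σnom=55.700; wc +0.470/-0.352 → slack +1.414/-1.606; half-tol=0.411, Σhalf²=0.489162
  -F: nom -11.500 → Σnom=44.200; wc +0.430/-0.430 → slack +1.844/-2.036; half-tol=0.430, Σhalf²=0.674062
  -G: nom -11.100 → Σnom=33.100; wc +0.230/-0.397 → slack +2.074/-2.433; half-tol=0.314, Σhalf²=0.772344
  -H: nom -47.900 → Σnom=-14.800; wc +0.160/-0.160 → slack +2.234/-2.593; half-tol=0.160, Σhalf²=0.797944
  +I: nom +35.590 → Σnom=20.790; wc +0.307/-0.307 → slack +2.541/-2.900; half-tol=0.307, Σhalf²=0.892193
Nominal = 20.790. Worst-case = [20.790 - 2.900, 20.790 + 2.541] = [17.890, 23.331]. RSS = √0.892193 = 0.945.

nominal=20.790 wc=[17.890,23.331] rss=0.945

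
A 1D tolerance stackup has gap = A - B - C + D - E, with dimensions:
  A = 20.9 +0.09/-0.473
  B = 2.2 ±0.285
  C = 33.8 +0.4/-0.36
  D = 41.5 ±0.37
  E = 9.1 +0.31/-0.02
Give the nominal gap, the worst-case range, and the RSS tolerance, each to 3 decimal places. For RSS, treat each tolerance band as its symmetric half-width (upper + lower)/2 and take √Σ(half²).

Stack each dimension's contribution:
  +A: nom +20.900 → Σnom=20.900; wc +0.090/-0.473 → slack +0.090/-0.473; half-tol=0.281, Σhalf²=0.079242
  -B: nom -2.200 → Σnom=18.700; wc +0.285/-0.285 → slack +0.375/-0.758; half-tol=0.285, Σhalf²=0.160467
  -C: nom -33.800 → Σnom=-15.100; wc +0.360/-0.400 → slack +0.735/-1.158; half-tol=0.380, Σhalf²=0.304867
  +D: nom +41.500 → Σnom=26.400; wc +0.370/-0.370 → slack +1.105/-1.528; half-tol=0.370, Σhalf²=0.441767
  -E: nom -9.100 → Σnom=17.300; wc +0.020/-0.310 → slack +1.125/-1.838; half-tol=0.165, Σhalf²=0.468992
Nominal = 17.300. Worst-case = [17.300 - 1.838, 17.300 + 1.125] = [15.462, 18.425]. RSS = √0.468992 = 0.685.

nominal=17.300 wc=[15.462,18.425] rss=0.685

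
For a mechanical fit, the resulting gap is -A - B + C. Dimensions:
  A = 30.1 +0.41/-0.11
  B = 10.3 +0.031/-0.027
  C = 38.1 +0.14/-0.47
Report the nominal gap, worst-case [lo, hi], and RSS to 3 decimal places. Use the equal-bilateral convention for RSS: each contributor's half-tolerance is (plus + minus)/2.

nominal=-2.300 wc=[-3.211,-2.023] rss=0.402

Stack each dimension's contribution:
  -A: nom -30.100 → Σnom=-30.100; wc +0.110/-0.410 → slack +0.110/-0.410; half-tol=0.260, Σhalf²=0.067600
  -B: nom -10.300 → Σnom=-40.400; wc +0.027/-0.031 → slack +0.137/-0.441; half-tol=0.029, Σhalf²=0.068441
  +C: nom +38.100 → Σnom=-2.300; wc +0.140/-0.470 → slack +0.277/-0.911; half-tol=0.305, Σhalf²=0.161466
Nominal = -2.300. Worst-case = [-2.300 - 0.911, -2.300 + 0.277] = [-3.211, -2.023]. RSS = √0.161466 = 0.402.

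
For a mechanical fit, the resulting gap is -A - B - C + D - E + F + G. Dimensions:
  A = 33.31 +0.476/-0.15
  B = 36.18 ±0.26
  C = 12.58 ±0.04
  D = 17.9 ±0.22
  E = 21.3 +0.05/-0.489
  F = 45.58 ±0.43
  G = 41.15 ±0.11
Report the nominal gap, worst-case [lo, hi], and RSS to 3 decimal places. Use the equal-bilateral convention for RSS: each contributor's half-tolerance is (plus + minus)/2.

nominal=1.260 wc=[-0.326,2.959] rss=0.697

Stack each dimension's contribution:
  -A: nom -33.310 → Σnom=-33.310; wc +0.150/-0.476 → slack +0.150/-0.476; half-tol=0.313, Σhalf²=0.097969
  -B: nom -36.180 → Σnom=-69.490; wc +0.260/-0.260 → slack +0.410/-0.736; half-tol=0.260, Σhalf²=0.165569
  -C: nom -12.580 → Σnom=-82.070; wc +0.040/-0.040 → slack +0.450/-0.776; half-tol=0.040, Σhalf²=0.167169
  +D: nom +17.900 → Σnom=-64.170; wc +0.220/-0.220 → slack +0.670/-0.996; half-tol=0.220, Σhalf²=0.215569
  -E: nom -21.300 → Σnom=-85.470; wc +0.489/-0.050 → slack +1.159/-1.046; half-tol=0.270, Σhalf²=0.288199
  +F: nom +45.580 → Σnom=-39.890; wc +0.430/-0.430 → slack +1.589/-1.476; half-tol=0.430, Σhalf²=0.473099
  +G: nom +41.150 → Σnom=1.260; wc +0.110/-0.110 → slack +1.699/-1.586; half-tol=0.110, Σhalf²=0.485199
Nominal = 1.260. Worst-case = [1.260 - 1.586, 1.260 + 1.699] = [-0.326, 2.959]. RSS = √0.485199 = 0.697.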